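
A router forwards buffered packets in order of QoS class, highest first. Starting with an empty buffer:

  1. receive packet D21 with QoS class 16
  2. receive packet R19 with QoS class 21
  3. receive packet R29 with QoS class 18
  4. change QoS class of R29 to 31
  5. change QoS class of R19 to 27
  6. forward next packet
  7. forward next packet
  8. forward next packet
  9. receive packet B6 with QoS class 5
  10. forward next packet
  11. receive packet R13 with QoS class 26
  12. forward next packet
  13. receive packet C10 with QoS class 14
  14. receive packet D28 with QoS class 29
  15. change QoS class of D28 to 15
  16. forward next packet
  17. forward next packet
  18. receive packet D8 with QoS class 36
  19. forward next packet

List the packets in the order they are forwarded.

add D21 (QoS class 16) → {D21:16}
add R19 (QoS class 21) → {R19:21, D21:16}
add R29 (QoS class 18) → {R19:21, R29:18, D21:16}
update R29 to QoS class 31 → {R29:31, R19:21, D21:16}
update R19 to QoS class 27 → {R29:31, R19:27, D21:16}
forward next packet → R29; now {R19:27, D21:16}
forward next packet → R19; now {D21:16}
forward next packet → D21; now {}
add B6 (QoS class 5) → {B6:5}
forward next packet → B6; now {}
add R13 (QoS class 26) → {R13:26}
forward next packet → R13; now {}
add C10 (QoS class 14) → {C10:14}
add D28 (QoS class 29) → {D28:29, C10:14}
update D28 to QoS class 15 → {D28:15, C10:14}
forward next packet → D28; now {C10:14}
forward next packet → C10; now {}
add D8 (QoS class 36) → {D8:36}
forward next packet → D8; now {}

R29, R19, D21, B6, R13, D28, C10, D8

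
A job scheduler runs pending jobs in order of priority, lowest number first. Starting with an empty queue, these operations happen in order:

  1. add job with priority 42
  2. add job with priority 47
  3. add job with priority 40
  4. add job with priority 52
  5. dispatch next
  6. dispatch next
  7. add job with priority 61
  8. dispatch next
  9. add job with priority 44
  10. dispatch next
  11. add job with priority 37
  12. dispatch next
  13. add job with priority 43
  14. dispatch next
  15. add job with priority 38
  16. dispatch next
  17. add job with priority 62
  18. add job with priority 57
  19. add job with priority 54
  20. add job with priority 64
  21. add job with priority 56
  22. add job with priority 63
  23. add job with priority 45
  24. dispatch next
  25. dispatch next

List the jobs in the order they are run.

[40, 42, 47, 44, 37, 43, 38, 45, 52]

insert 42 → {42}
insert 47 → {42, 47}
insert 40 → {40, 42, 47}
insert 52 → {40, 42, 47, 52}
dispatch next → 40; now {42, 47, 52}
dispatch next → 42; now {47, 52}
insert 61 → {47, 52, 61}
dispatch next → 47; now {52, 61}
insert 44 → {44, 52, 61}
dispatch next → 44; now {52, 61}
insert 37 → {37, 52, 61}
dispatch next → 37; now {52, 61}
insert 43 → {43, 52, 61}
dispatch next → 43; now {52, 61}
insert 38 → {38, 52, 61}
dispatch next → 38; now {52, 61}
insert 62 → {52, 61, 62}
insert 57 → {52, 57, 61, 62}
insert 54 → {52, 54, 57, 61, 62}
insert 64 → {52, 54, 57, 61, 62, 64}
insert 56 → {52, 54, 56, 57, 61, 62, 64}
insert 63 → {52, 54, 56, 57, 61, 62, 63, 64}
insert 45 → {45, 52, 54, 56, 57, 61, 62, 63, 64}
dispatch next → 45; now {52, 54, 56, 57, 61, 62, 63, 64}
dispatch next → 52; now {54, 56, 57, 61, 62, 63, 64}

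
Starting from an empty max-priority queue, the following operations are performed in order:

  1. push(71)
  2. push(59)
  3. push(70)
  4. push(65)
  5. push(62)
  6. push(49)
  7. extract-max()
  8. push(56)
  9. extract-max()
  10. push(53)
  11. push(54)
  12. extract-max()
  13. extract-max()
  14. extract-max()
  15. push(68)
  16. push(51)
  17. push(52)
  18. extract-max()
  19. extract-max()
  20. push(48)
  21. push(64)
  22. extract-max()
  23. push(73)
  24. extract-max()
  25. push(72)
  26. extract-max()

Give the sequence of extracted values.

insert 71 → {71}
insert 59 → {71, 59}
insert 70 → {71, 70, 59}
insert 65 → {71, 70, 65, 59}
insert 62 → {71, 70, 65, 62, 59}
insert 49 → {71, 70, 65, 62, 59, 49}
extract-max → 71; now {70, 65, 62, 59, 49}
insert 56 → {70, 65, 62, 59, 56, 49}
extract-max → 70; now {65, 62, 59, 56, 49}
insert 53 → {65, 62, 59, 56, 53, 49}
insert 54 → {65, 62, 59, 56, 54, 53, 49}
extract-max → 65; now {62, 59, 56, 54, 53, 49}
extract-max → 62; now {59, 56, 54, 53, 49}
extract-max → 59; now {56, 54, 53, 49}
insert 68 → {68, 56, 54, 53, 49}
insert 51 → {68, 56, 54, 53, 51, 49}
insert 52 → {68, 56, 54, 53, 52, 51, 49}
extract-max → 68; now {56, 54, 53, 52, 51, 49}
extract-max → 56; now {54, 53, 52, 51, 49}
insert 48 → {54, 53, 52, 51, 49, 48}
insert 64 → {64, 54, 53, 52, 51, 49, 48}
extract-max → 64; now {54, 53, 52, 51, 49, 48}
insert 73 → {73, 54, 53, 52, 51, 49, 48}
extract-max → 73; now {54, 53, 52, 51, 49, 48}
insert 72 → {72, 54, 53, 52, 51, 49, 48}
extract-max → 72; now {54, 53, 52, 51, 49, 48}

71 → 70 → 65 → 62 → 59 → 68 → 56 → 64 → 73 → 72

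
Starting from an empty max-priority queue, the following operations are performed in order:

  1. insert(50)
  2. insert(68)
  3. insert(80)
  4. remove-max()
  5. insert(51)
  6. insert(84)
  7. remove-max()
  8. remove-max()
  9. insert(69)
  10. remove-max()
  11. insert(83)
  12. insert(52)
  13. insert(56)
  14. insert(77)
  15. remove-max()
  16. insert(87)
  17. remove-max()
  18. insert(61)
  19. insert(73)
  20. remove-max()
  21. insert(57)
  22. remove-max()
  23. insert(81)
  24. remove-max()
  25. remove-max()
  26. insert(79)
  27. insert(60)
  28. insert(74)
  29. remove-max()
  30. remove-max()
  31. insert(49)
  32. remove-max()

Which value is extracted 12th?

74

insert 50 → {50}
insert 68 → {68, 50}
insert 80 → {80, 68, 50}
remove-max → 80; now {68, 50}
insert 51 → {68, 51, 50}
insert 84 → {84, 68, 51, 50}
remove-max → 84; now {68, 51, 50}
remove-max → 68; now {51, 50}
insert 69 → {69, 51, 50}
remove-max → 69; now {51, 50}
insert 83 → {83, 51, 50}
insert 52 → {83, 52, 51, 50}
insert 56 → {83, 56, 52, 51, 50}
insert 77 → {83, 77, 56, 52, 51, 50}
remove-max → 83; now {77, 56, 52, 51, 50}
insert 87 → {87, 77, 56, 52, 51, 50}
remove-max → 87; now {77, 56, 52, 51, 50}
insert 61 → {77, 61, 56, 52, 51, 50}
insert 73 → {77, 73, 61, 56, 52, 51, 50}
remove-max → 77; now {73, 61, 56, 52, 51, 50}
insert 57 → {73, 61, 57, 56, 52, 51, 50}
remove-max → 73; now {61, 57, 56, 52, 51, 50}
insert 81 → {81, 61, 57, 56, 52, 51, 50}
remove-max → 81; now {61, 57, 56, 52, 51, 50}
remove-max → 61; now {57, 56, 52, 51, 50}
insert 79 → {79, 57, 56, 52, 51, 50}
insert 60 → {79, 60, 57, 56, 52, 51, 50}
insert 74 → {79, 74, 60, 57, 56, 52, 51, 50}
remove-max → 79; now {74, 60, 57, 56, 52, 51, 50}
remove-max → 74; now {60, 57, 56, 52, 51, 50}
insert 49 → {60, 57, 56, 52, 51, 50, 49}
remove-max → 60; now {57, 56, 52, 51, 50, 49}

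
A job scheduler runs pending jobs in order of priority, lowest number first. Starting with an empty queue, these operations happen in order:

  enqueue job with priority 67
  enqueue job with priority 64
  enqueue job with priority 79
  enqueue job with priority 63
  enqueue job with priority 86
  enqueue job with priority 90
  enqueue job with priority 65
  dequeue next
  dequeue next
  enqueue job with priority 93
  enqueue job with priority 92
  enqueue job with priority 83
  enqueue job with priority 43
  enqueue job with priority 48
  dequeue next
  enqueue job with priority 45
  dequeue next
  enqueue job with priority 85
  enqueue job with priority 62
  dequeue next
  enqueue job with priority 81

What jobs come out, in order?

insert 67 → {67}
insert 64 → {64, 67}
insert 79 → {64, 67, 79}
insert 63 → {63, 64, 67, 79}
insert 86 → {63, 64, 67, 79, 86}
insert 90 → {63, 64, 67, 79, 86, 90}
insert 65 → {63, 64, 65, 67, 79, 86, 90}
dequeue next → 63; now {64, 65, 67, 79, 86, 90}
dequeue next → 64; now {65, 67, 79, 86, 90}
insert 93 → {65, 67, 79, 86, 90, 93}
insert 92 → {65, 67, 79, 86, 90, 92, 93}
insert 83 → {65, 67, 79, 83, 86, 90, 92, 93}
insert 43 → {43, 65, 67, 79, 83, 86, 90, 92, 93}
insert 48 → {43, 48, 65, 67, 79, 83, 86, 90, 92, 93}
dequeue next → 43; now {48, 65, 67, 79, 83, 86, 90, 92, 93}
insert 45 → {45, 48, 65, 67, 79, 83, 86, 90, 92, 93}
dequeue next → 45; now {48, 65, 67, 79, 83, 86, 90, 92, 93}
insert 85 → {48, 65, 67, 79, 83, 85, 86, 90, 92, 93}
insert 62 → {48, 62, 65, 67, 79, 83, 85, 86, 90, 92, 93}
dequeue next → 48; now {62, 65, 67, 79, 83, 85, 86, 90, 92, 93}
insert 81 → {62, 65, 67, 79, 81, 83, 85, 86, 90, 92, 93}

63 → 64 → 43 → 45 → 48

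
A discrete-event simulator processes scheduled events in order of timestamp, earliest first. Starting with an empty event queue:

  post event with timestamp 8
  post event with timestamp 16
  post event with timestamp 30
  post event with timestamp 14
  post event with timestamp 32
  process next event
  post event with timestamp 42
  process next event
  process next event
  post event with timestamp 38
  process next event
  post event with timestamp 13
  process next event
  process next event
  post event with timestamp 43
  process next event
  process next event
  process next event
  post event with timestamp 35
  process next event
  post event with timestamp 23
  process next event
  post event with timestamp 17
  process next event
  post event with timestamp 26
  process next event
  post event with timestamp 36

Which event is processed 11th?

23

insert 8 → {8}
insert 16 → {8, 16}
insert 30 → {8, 16, 30}
insert 14 → {8, 14, 16, 30}
insert 32 → {8, 14, 16, 30, 32}
process next event → 8; now {14, 16, 30, 32}
insert 42 → {14, 16, 30, 32, 42}
process next event → 14; now {16, 30, 32, 42}
process next event → 16; now {30, 32, 42}
insert 38 → {30, 32, 38, 42}
process next event → 30; now {32, 38, 42}
insert 13 → {13, 32, 38, 42}
process next event → 13; now {32, 38, 42}
process next event → 32; now {38, 42}
insert 43 → {38, 42, 43}
process next event → 38; now {42, 43}
process next event → 42; now {43}
process next event → 43; now {}
insert 35 → {35}
process next event → 35; now {}
insert 23 → {23}
process next event → 23; now {}
insert 17 → {17}
process next event → 17; now {}
insert 26 → {26}
process next event → 26; now {}
insert 36 → {36}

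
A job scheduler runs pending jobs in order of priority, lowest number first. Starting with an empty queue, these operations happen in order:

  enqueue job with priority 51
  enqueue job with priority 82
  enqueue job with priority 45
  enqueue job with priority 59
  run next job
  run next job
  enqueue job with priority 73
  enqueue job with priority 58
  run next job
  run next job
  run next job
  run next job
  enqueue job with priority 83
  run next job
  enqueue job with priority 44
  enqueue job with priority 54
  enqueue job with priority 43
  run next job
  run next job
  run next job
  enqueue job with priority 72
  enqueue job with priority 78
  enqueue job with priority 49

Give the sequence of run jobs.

insert 51 → {51}
insert 82 → {51, 82}
insert 45 → {45, 51, 82}
insert 59 → {45, 51, 59, 82}
run next job → 45; now {51, 59, 82}
run next job → 51; now {59, 82}
insert 73 → {59, 73, 82}
insert 58 → {58, 59, 73, 82}
run next job → 58; now {59, 73, 82}
run next job → 59; now {73, 82}
run next job → 73; now {82}
run next job → 82; now {}
insert 83 → {83}
run next job → 83; now {}
insert 44 → {44}
insert 54 → {44, 54}
insert 43 → {43, 44, 54}
run next job → 43; now {44, 54}
run next job → 44; now {54}
run next job → 54; now {}
insert 72 → {72}
insert 78 → {72, 78}
insert 49 → {49, 72, 78}

45, 51, 58, 59, 73, 82, 83, 43, 44, 54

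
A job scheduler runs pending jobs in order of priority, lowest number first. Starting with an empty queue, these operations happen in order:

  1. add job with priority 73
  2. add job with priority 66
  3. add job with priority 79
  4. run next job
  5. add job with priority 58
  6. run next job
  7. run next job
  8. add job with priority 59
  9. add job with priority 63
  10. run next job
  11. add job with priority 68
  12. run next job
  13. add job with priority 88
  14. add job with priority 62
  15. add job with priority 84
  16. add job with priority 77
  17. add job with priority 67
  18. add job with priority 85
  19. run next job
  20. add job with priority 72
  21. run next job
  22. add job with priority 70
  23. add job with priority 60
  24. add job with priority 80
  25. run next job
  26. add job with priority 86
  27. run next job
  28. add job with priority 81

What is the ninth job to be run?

insert 73 → {73}
insert 66 → {66, 73}
insert 79 → {66, 73, 79}
run next job → 66; now {73, 79}
insert 58 → {58, 73, 79}
run next job → 58; now {73, 79}
run next job → 73; now {79}
insert 59 → {59, 79}
insert 63 → {59, 63, 79}
run next job → 59; now {63, 79}
insert 68 → {63, 68, 79}
run next job → 63; now {68, 79}
insert 88 → {68, 79, 88}
insert 62 → {62, 68, 79, 88}
insert 84 → {62, 68, 79, 84, 88}
insert 77 → {62, 68, 77, 79, 84, 88}
insert 67 → {62, 67, 68, 77, 79, 84, 88}
insert 85 → {62, 67, 68, 77, 79, 84, 85, 88}
run next job → 62; now {67, 68, 77, 79, 84, 85, 88}
insert 72 → {67, 68, 72, 77, 79, 84, 85, 88}
run next job → 67; now {68, 72, 77, 79, 84, 85, 88}
insert 70 → {68, 70, 72, 77, 79, 84, 85, 88}
insert 60 → {60, 68, 70, 72, 77, 79, 84, 85, 88}
insert 80 → {60, 68, 70, 72, 77, 79, 80, 84, 85, 88}
run next job → 60; now {68, 70, 72, 77, 79, 80, 84, 85, 88}
insert 86 → {68, 70, 72, 77, 79, 80, 84, 85, 86, 88}
run next job → 68; now {70, 72, 77, 79, 80, 84, 85, 86, 88}
insert 81 → {70, 72, 77, 79, 80, 81, 84, 85, 86, 88}

68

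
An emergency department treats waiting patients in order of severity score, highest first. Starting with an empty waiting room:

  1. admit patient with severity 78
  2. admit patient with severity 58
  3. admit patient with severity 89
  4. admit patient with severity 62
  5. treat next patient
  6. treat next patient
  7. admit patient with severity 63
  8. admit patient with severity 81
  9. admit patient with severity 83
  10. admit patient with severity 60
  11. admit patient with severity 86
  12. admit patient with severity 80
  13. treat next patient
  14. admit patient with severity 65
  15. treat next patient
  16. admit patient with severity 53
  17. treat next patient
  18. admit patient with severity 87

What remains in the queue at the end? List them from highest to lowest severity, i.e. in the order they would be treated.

insert 78 → {78}
insert 58 → {78, 58}
insert 89 → {89, 78, 58}
insert 62 → {89, 78, 62, 58}
treat next patient → 89; now {78, 62, 58}
treat next patient → 78; now {62, 58}
insert 63 → {63, 62, 58}
insert 81 → {81, 63, 62, 58}
insert 83 → {83, 81, 63, 62, 58}
insert 60 → {83, 81, 63, 62, 60, 58}
insert 86 → {86, 83, 81, 63, 62, 60, 58}
insert 80 → {86, 83, 81, 80, 63, 62, 60, 58}
treat next patient → 86; now {83, 81, 80, 63, 62, 60, 58}
insert 65 → {83, 81, 80, 65, 63, 62, 60, 58}
treat next patient → 83; now {81, 80, 65, 63, 62, 60, 58}
insert 53 → {81, 80, 65, 63, 62, 60, 58, 53}
treat next patient → 81; now {80, 65, 63, 62, 60, 58, 53}
insert 87 → {87, 80, 65, 63, 62, 60, 58, 53}

[87, 80, 65, 63, 62, 60, 58, 53]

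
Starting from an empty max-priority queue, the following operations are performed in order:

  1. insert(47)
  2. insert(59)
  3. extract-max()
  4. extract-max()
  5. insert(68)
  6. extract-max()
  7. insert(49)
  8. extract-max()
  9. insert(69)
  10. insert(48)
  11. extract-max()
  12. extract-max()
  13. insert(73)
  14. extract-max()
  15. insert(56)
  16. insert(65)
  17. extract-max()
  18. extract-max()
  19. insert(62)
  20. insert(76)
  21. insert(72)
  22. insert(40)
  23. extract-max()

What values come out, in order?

[59, 47, 68, 49, 69, 48, 73, 65, 56, 76]

insert 47 → {47}
insert 59 → {59, 47}
extract-max → 59; now {47}
extract-max → 47; now {}
insert 68 → {68}
extract-max → 68; now {}
insert 49 → {49}
extract-max → 49; now {}
insert 69 → {69}
insert 48 → {69, 48}
extract-max → 69; now {48}
extract-max → 48; now {}
insert 73 → {73}
extract-max → 73; now {}
insert 56 → {56}
insert 65 → {65, 56}
extract-max → 65; now {56}
extract-max → 56; now {}
insert 62 → {62}
insert 76 → {76, 62}
insert 72 → {76, 72, 62}
insert 40 → {76, 72, 62, 40}
extract-max → 76; now {72, 62, 40}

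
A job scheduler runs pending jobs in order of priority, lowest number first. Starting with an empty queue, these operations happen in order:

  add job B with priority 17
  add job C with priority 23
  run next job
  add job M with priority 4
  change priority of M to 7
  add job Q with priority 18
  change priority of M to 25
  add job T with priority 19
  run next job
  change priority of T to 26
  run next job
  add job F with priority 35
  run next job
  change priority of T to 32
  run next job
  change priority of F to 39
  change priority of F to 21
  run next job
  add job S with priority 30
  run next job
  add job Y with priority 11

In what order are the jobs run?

add B (priority 17) → {B:17}
add C (priority 23) → {B:17, C:23}
run next job → B; now {C:23}
add M (priority 4) → {M:4, C:23}
update M to priority 7 → {M:7, C:23}
add Q (priority 18) → {M:7, Q:18, C:23}
update M to priority 25 → {Q:18, C:23, M:25}
add T (priority 19) → {Q:18, T:19, C:23, M:25}
run next job → Q; now {T:19, C:23, M:25}
update T to priority 26 → {C:23, M:25, T:26}
run next job → C; now {M:25, T:26}
add F (priority 35) → {M:25, T:26, F:35}
run next job → M; now {T:26, F:35}
update T to priority 32 → {T:32, F:35}
run next job → T; now {F:35}
update F to priority 39 → {F:39}
update F to priority 21 → {F:21}
run next job → F; now {}
add S (priority 30) → {S:30}
run next job → S; now {}
add Y (priority 11) → {Y:11}

[B, Q, C, M, T, F, S]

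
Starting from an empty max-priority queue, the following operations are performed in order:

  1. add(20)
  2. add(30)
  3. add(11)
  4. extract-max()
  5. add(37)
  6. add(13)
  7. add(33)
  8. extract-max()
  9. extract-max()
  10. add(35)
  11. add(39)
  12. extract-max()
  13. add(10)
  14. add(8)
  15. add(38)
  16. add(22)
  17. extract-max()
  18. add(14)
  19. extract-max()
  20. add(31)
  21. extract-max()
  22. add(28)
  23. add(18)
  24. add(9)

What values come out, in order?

insert 20 → {20}
insert 30 → {30, 20}
insert 11 → {30, 20, 11}
extract-max → 30; now {20, 11}
insert 37 → {37, 20, 11}
insert 13 → {37, 20, 13, 11}
insert 33 → {37, 33, 20, 13, 11}
extract-max → 37; now {33, 20, 13, 11}
extract-max → 33; now {20, 13, 11}
insert 35 → {35, 20, 13, 11}
insert 39 → {39, 35, 20, 13, 11}
extract-max → 39; now {35, 20, 13, 11}
insert 10 → {35, 20, 13, 11, 10}
insert 8 → {35, 20, 13, 11, 10, 8}
insert 38 → {38, 35, 20, 13, 11, 10, 8}
insert 22 → {38, 35, 22, 20, 13, 11, 10, 8}
extract-max → 38; now {35, 22, 20, 13, 11, 10, 8}
insert 14 → {35, 22, 20, 14, 13, 11, 10, 8}
extract-max → 35; now {22, 20, 14, 13, 11, 10, 8}
insert 31 → {31, 22, 20, 14, 13, 11, 10, 8}
extract-max → 31; now {22, 20, 14, 13, 11, 10, 8}
insert 28 → {28, 22, 20, 14, 13, 11, 10, 8}
insert 18 → {28, 22, 20, 18, 14, 13, 11, 10, 8}
insert 9 → {28, 22, 20, 18, 14, 13, 11, 10, 9, 8}

[30, 37, 33, 39, 38, 35, 31]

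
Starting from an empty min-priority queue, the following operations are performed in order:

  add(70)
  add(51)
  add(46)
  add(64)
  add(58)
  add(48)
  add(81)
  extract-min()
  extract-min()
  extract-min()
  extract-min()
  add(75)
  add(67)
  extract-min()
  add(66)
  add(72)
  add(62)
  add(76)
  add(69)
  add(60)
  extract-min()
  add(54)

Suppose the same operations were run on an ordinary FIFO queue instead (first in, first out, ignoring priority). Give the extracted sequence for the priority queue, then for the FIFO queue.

insert 70 → {70}
insert 51 → {51, 70}
insert 46 → {46, 51, 70}
insert 64 → {46, 51, 64, 70}
insert 58 → {46, 51, 58, 64, 70}
insert 48 → {46, 48, 51, 58, 64, 70}
insert 81 → {46, 48, 51, 58, 64, 70, 81}
extract-min → 46; now {48, 51, 58, 64, 70, 81}
extract-min → 48; now {51, 58, 64, 70, 81}
extract-min → 51; now {58, 64, 70, 81}
extract-min → 58; now {64, 70, 81}
insert 75 → {64, 70, 75, 81}
insert 67 → {64, 67, 70, 75, 81}
extract-min → 64; now {67, 70, 75, 81}
insert 66 → {66, 67, 70, 75, 81}
insert 72 → {66, 67, 70, 72, 75, 81}
insert 62 → {62, 66, 67, 70, 72, 75, 81}
insert 76 → {62, 66, 67, 70, 72, 75, 76, 81}
insert 69 → {62, 66, 67, 69, 70, 72, 75, 76, 81}
insert 60 → {60, 62, 66, 67, 69, 70, 72, 75, 76, 81}
extract-min → 60; now {62, 66, 67, 69, 70, 72, 75, 76, 81}
insert 54 → {54, 62, 66, 67, 69, 70, 72, 75, 76, 81}

priority queue: 46, 48, 51, 58, 64, 60; FIFO queue: [70, 51, 46, 64, 58, 48]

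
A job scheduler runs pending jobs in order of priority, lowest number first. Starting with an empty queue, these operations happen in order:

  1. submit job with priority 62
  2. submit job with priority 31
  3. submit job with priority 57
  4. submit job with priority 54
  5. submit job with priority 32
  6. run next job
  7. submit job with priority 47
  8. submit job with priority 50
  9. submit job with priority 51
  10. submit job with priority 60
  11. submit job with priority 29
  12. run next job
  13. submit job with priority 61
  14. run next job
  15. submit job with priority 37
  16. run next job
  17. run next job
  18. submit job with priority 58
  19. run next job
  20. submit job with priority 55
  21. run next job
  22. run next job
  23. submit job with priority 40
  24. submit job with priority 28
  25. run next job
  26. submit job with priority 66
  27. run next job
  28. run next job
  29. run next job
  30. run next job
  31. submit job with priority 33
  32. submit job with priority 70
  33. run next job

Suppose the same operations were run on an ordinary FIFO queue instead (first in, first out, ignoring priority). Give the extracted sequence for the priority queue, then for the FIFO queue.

priority queue: [31, 29, 32, 37, 47, 50, 51, 54, 28, 40, 55, 57, 58, 33]; FIFO queue: [62, 31, 57, 54, 32, 47, 50, 51, 60, 29, 61, 37, 58, 55]

insert 62 → {62}
insert 31 → {31, 62}
insert 57 → {31, 57, 62}
insert 54 → {31, 54, 57, 62}
insert 32 → {31, 32, 54, 57, 62}
run next job → 31; now {32, 54, 57, 62}
insert 47 → {32, 47, 54, 57, 62}
insert 50 → {32, 47, 50, 54, 57, 62}
insert 51 → {32, 47, 50, 51, 54, 57, 62}
insert 60 → {32, 47, 50, 51, 54, 57, 60, 62}
insert 29 → {29, 32, 47, 50, 51, 54, 57, 60, 62}
run next job → 29; now {32, 47, 50, 51, 54, 57, 60, 62}
insert 61 → {32, 47, 50, 51, 54, 57, 60, 61, 62}
run next job → 32; now {47, 50, 51, 54, 57, 60, 61, 62}
insert 37 → {37, 47, 50, 51, 54, 57, 60, 61, 62}
run next job → 37; now {47, 50, 51, 54, 57, 60, 61, 62}
run next job → 47; now {50, 51, 54, 57, 60, 61, 62}
insert 58 → {50, 51, 54, 57, 58, 60, 61, 62}
run next job → 50; now {51, 54, 57, 58, 60, 61, 62}
insert 55 → {51, 54, 55, 57, 58, 60, 61, 62}
run next job → 51; now {54, 55, 57, 58, 60, 61, 62}
run next job → 54; now {55, 57, 58, 60, 61, 62}
insert 40 → {40, 55, 57, 58, 60, 61, 62}
insert 28 → {28, 40, 55, 57, 58, 60, 61, 62}
run next job → 28; now {40, 55, 57, 58, 60, 61, 62}
insert 66 → {40, 55, 57, 58, 60, 61, 62, 66}
run next job → 40; now {55, 57, 58, 60, 61, 62, 66}
run next job → 55; now {57, 58, 60, 61, 62, 66}
run next job → 57; now {58, 60, 61, 62, 66}
run next job → 58; now {60, 61, 62, 66}
insert 33 → {33, 60, 61, 62, 66}
insert 70 → {33, 60, 61, 62, 66, 70}
run next job → 33; now {60, 61, 62, 66, 70}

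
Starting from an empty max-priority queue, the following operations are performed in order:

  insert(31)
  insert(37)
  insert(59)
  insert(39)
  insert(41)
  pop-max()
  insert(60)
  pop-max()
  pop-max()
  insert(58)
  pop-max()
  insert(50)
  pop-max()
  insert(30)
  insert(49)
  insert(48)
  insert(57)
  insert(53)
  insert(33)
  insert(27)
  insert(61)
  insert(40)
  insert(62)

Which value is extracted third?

41

insert 31 → {31}
insert 37 → {37, 31}
insert 59 → {59, 37, 31}
insert 39 → {59, 39, 37, 31}
insert 41 → {59, 41, 39, 37, 31}
pop-max → 59; now {41, 39, 37, 31}
insert 60 → {60, 41, 39, 37, 31}
pop-max → 60; now {41, 39, 37, 31}
pop-max → 41; now {39, 37, 31}
insert 58 → {58, 39, 37, 31}
pop-max → 58; now {39, 37, 31}
insert 50 → {50, 39, 37, 31}
pop-max → 50; now {39, 37, 31}
insert 30 → {39, 37, 31, 30}
insert 49 → {49, 39, 37, 31, 30}
insert 48 → {49, 48, 39, 37, 31, 30}
insert 57 → {57, 49, 48, 39, 37, 31, 30}
insert 53 → {57, 53, 49, 48, 39, 37, 31, 30}
insert 33 → {57, 53, 49, 48, 39, 37, 33, 31, 30}
insert 27 → {57, 53, 49, 48, 39, 37, 33, 31, 30, 27}
insert 61 → {61, 57, 53, 49, 48, 39, 37, 33, 31, 30, 27}
insert 40 → {61, 57, 53, 49, 48, 40, 39, 37, 33, 31, 30, 27}
insert 62 → {62, 61, 57, 53, 49, 48, 40, 39, 37, 33, 31, 30, 27}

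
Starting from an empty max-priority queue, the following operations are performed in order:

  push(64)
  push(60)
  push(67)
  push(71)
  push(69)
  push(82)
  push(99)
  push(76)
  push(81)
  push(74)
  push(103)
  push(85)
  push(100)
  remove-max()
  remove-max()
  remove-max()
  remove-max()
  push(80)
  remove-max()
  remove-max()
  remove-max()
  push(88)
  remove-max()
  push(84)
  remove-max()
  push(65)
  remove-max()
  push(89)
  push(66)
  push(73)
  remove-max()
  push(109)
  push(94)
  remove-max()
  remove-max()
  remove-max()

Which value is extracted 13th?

insert 64 → {64}
insert 60 → {64, 60}
insert 67 → {67, 64, 60}
insert 71 → {71, 67, 64, 60}
insert 69 → {71, 69, 67, 64, 60}
insert 82 → {82, 71, 69, 67, 64, 60}
insert 99 → {99, 82, 71, 69, 67, 64, 60}
insert 76 → {99, 82, 76, 71, 69, 67, 64, 60}
insert 81 → {99, 82, 81, 76, 71, 69, 67, 64, 60}
insert 74 → {99, 82, 81, 76, 74, 71, 69, 67, 64, 60}
insert 103 → {103, 99, 82, 81, 76, 74, 71, 69, 67, 64, 60}
insert 85 → {103, 99, 85, 82, 81, 76, 74, 71, 69, 67, 64, 60}
insert 100 → {103, 100, 99, 85, 82, 81, 76, 74, 71, 69, 67, 64, 60}
remove-max → 103; now {100, 99, 85, 82, 81, 76, 74, 71, 69, 67, 64, 60}
remove-max → 100; now {99, 85, 82, 81, 76, 74, 71, 69, 67, 64, 60}
remove-max → 99; now {85, 82, 81, 76, 74, 71, 69, 67, 64, 60}
remove-max → 85; now {82, 81, 76, 74, 71, 69, 67, 64, 60}
insert 80 → {82, 81, 80, 76, 74, 71, 69, 67, 64, 60}
remove-max → 82; now {81, 80, 76, 74, 71, 69, 67, 64, 60}
remove-max → 81; now {80, 76, 74, 71, 69, 67, 64, 60}
remove-max → 80; now {76, 74, 71, 69, 67, 64, 60}
insert 88 → {88, 76, 74, 71, 69, 67, 64, 60}
remove-max → 88; now {76, 74, 71, 69, 67, 64, 60}
insert 84 → {84, 76, 74, 71, 69, 67, 64, 60}
remove-max → 84; now {76, 74, 71, 69, 67, 64, 60}
insert 65 → {76, 74, 71, 69, 67, 65, 64, 60}
remove-max → 76; now {74, 71, 69, 67, 65, 64, 60}
insert 89 → {89, 74, 71, 69, 67, 65, 64, 60}
insert 66 → {89, 74, 71, 69, 67, 66, 65, 64, 60}
insert 73 → {89, 74, 73, 71, 69, 67, 66, 65, 64, 60}
remove-max → 89; now {74, 73, 71, 69, 67, 66, 65, 64, 60}
insert 109 → {109, 74, 73, 71, 69, 67, 66, 65, 64, 60}
insert 94 → {109, 94, 74, 73, 71, 69, 67, 66, 65, 64, 60}
remove-max → 109; now {94, 74, 73, 71, 69, 67, 66, 65, 64, 60}
remove-max → 94; now {74, 73, 71, 69, 67, 66, 65, 64, 60}
remove-max → 74; now {73, 71, 69, 67, 66, 65, 64, 60}

94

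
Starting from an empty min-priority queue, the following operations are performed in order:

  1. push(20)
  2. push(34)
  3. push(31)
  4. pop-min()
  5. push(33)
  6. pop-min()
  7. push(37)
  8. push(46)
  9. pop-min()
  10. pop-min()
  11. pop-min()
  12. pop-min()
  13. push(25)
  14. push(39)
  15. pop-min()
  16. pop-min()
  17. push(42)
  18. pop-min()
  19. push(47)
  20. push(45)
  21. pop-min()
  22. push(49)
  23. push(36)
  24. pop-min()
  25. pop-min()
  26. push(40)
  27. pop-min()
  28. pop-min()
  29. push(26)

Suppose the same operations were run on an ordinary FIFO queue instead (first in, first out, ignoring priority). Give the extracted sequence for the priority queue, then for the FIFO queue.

priority queue: [20, 31, 33, 34, 37, 46, 25, 39, 42, 45, 36, 47, 40, 49]; FIFO queue: 20, 34, 31, 33, 37, 46, 25, 39, 42, 47, 45, 49, 36, 40

insert 20 → {20}
insert 34 → {20, 34}
insert 31 → {20, 31, 34}
pop-min → 20; now {31, 34}
insert 33 → {31, 33, 34}
pop-min → 31; now {33, 34}
insert 37 → {33, 34, 37}
insert 46 → {33, 34, 37, 46}
pop-min → 33; now {34, 37, 46}
pop-min → 34; now {37, 46}
pop-min → 37; now {46}
pop-min → 46; now {}
insert 25 → {25}
insert 39 → {25, 39}
pop-min → 25; now {39}
pop-min → 39; now {}
insert 42 → {42}
pop-min → 42; now {}
insert 47 → {47}
insert 45 → {45, 47}
pop-min → 45; now {47}
insert 49 → {47, 49}
insert 36 → {36, 47, 49}
pop-min → 36; now {47, 49}
pop-min → 47; now {49}
insert 40 → {40, 49}
pop-min → 40; now {49}
pop-min → 49; now {}
insert 26 → {26}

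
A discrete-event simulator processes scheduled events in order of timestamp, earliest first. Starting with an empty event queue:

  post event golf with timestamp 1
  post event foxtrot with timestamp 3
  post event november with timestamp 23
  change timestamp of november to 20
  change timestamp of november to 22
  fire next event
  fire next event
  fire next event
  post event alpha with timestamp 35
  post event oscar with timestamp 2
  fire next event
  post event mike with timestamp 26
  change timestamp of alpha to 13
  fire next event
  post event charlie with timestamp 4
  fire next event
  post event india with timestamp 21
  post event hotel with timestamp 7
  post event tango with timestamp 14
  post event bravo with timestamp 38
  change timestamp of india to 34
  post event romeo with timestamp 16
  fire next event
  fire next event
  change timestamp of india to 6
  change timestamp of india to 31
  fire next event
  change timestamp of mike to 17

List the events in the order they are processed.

golf → foxtrot → november → oscar → alpha → charlie → hotel → tango → romeo

add golf (timestamp 1) → {golf:1}
add foxtrot (timestamp 3) → {golf:1, foxtrot:3}
add november (timestamp 23) → {golf:1, foxtrot:3, november:23}
update november to timestamp 20 → {golf:1, foxtrot:3, november:20}
update november to timestamp 22 → {golf:1, foxtrot:3, november:22}
fire next event → golf; now {foxtrot:3, november:22}
fire next event → foxtrot; now {november:22}
fire next event → november; now {}
add alpha (timestamp 35) → {alpha:35}
add oscar (timestamp 2) → {oscar:2, alpha:35}
fire next event → oscar; now {alpha:35}
add mike (timestamp 26) → {mike:26, alpha:35}
update alpha to timestamp 13 → {alpha:13, mike:26}
fire next event → alpha; now {mike:26}
add charlie (timestamp 4) → {charlie:4, mike:26}
fire next event → charlie; now {mike:26}
add india (timestamp 21) → {india:21, mike:26}
add hotel (timestamp 7) → {hotel:7, india:21, mike:26}
add tango (timestamp 14) → {hotel:7, tango:14, india:21, mike:26}
add bravo (timestamp 38) → {hotel:7, tango:14, india:21, mike:26, bravo:38}
update india to timestamp 34 → {hotel:7, tango:14, mike:26, india:34, bravo:38}
add romeo (timestamp 16) → {hotel:7, tango:14, romeo:16, mike:26, india:34, bravo:38}
fire next event → hotel; now {tango:14, romeo:16, mike:26, india:34, bravo:38}
fire next event → tango; now {romeo:16, mike:26, india:34, bravo:38}
update india to timestamp 6 → {india:6, romeo:16, mike:26, bravo:38}
update india to timestamp 31 → {romeo:16, mike:26, india:31, bravo:38}
fire next event → romeo; now {mike:26, india:31, bravo:38}
update mike to timestamp 17 → {mike:17, india:31, bravo:38}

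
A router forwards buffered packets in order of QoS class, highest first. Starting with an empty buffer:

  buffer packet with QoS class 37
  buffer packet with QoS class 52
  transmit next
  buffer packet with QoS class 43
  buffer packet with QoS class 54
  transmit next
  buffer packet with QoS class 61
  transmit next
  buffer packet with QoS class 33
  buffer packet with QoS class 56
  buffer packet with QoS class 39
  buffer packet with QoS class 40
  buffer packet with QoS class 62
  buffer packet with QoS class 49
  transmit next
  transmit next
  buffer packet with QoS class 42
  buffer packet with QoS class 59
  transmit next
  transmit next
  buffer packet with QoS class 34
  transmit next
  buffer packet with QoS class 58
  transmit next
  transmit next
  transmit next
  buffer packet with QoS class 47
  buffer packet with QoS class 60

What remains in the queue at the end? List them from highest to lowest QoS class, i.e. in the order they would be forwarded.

insert 37 → {37}
insert 52 → {52, 37}
transmit next → 52; now {37}
insert 43 → {43, 37}
insert 54 → {54, 43, 37}
transmit next → 54; now {43, 37}
insert 61 → {61, 43, 37}
transmit next → 61; now {43, 37}
insert 33 → {43, 37, 33}
insert 56 → {56, 43, 37, 33}
insert 39 → {56, 43, 39, 37, 33}
insert 40 → {56, 43, 40, 39, 37, 33}
insert 62 → {62, 56, 43, 40, 39, 37, 33}
insert 49 → {62, 56, 49, 43, 40, 39, 37, 33}
transmit next → 62; now {56, 49, 43, 40, 39, 37, 33}
transmit next → 56; now {49, 43, 40, 39, 37, 33}
insert 42 → {49, 43, 42, 40, 39, 37, 33}
insert 59 → {59, 49, 43, 42, 40, 39, 37, 33}
transmit next → 59; now {49, 43, 42, 40, 39, 37, 33}
transmit next → 49; now {43, 42, 40, 39, 37, 33}
insert 34 → {43, 42, 40, 39, 37, 34, 33}
transmit next → 43; now {42, 40, 39, 37, 34, 33}
insert 58 → {58, 42, 40, 39, 37, 34, 33}
transmit next → 58; now {42, 40, 39, 37, 34, 33}
transmit next → 42; now {40, 39, 37, 34, 33}
transmit next → 40; now {39, 37, 34, 33}
insert 47 → {47, 39, 37, 34, 33}
insert 60 → {60, 47, 39, 37, 34, 33}

60, 47, 39, 37, 34, 33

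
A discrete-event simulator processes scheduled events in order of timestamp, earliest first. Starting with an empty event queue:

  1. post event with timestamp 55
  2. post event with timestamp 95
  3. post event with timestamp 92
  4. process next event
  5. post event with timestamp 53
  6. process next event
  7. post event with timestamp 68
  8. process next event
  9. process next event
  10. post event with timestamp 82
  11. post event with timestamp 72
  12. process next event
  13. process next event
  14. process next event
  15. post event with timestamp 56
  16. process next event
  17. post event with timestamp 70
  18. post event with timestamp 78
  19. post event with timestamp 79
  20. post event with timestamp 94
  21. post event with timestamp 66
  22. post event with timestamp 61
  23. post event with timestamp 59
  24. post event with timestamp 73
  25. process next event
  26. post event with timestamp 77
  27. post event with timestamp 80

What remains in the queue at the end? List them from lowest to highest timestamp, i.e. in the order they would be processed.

[61, 66, 70, 73, 77, 78, 79, 80, 94]

insert 55 → {55}
insert 95 → {55, 95}
insert 92 → {55, 92, 95}
process next event → 55; now {92, 95}
insert 53 → {53, 92, 95}
process next event → 53; now {92, 95}
insert 68 → {68, 92, 95}
process next event → 68; now {92, 95}
process next event → 92; now {95}
insert 82 → {82, 95}
insert 72 → {72, 82, 95}
process next event → 72; now {82, 95}
process next event → 82; now {95}
process next event → 95; now {}
insert 56 → {56}
process next event → 56; now {}
insert 70 → {70}
insert 78 → {70, 78}
insert 79 → {70, 78, 79}
insert 94 → {70, 78, 79, 94}
insert 66 → {66, 70, 78, 79, 94}
insert 61 → {61, 66, 70, 78, 79, 94}
insert 59 → {59, 61, 66, 70, 78, 79, 94}
insert 73 → {59, 61, 66, 70, 73, 78, 79, 94}
process next event → 59; now {61, 66, 70, 73, 78, 79, 94}
insert 77 → {61, 66, 70, 73, 77, 78, 79, 94}
insert 80 → {61, 66, 70, 73, 77, 78, 79, 80, 94}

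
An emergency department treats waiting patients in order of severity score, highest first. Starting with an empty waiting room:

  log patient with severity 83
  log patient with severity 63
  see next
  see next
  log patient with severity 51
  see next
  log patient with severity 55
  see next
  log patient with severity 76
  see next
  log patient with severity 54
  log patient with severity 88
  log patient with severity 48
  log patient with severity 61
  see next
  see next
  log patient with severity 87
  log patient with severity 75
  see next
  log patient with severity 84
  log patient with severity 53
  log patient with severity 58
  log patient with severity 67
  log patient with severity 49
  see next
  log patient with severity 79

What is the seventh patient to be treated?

insert 83 → {83}
insert 63 → {83, 63}
see next → 83; now {63}
see next → 63; now {}
insert 51 → {51}
see next → 51; now {}
insert 55 → {55}
see next → 55; now {}
insert 76 → {76}
see next → 76; now {}
insert 54 → {54}
insert 88 → {88, 54}
insert 48 → {88, 54, 48}
insert 61 → {88, 61, 54, 48}
see next → 88; now {61, 54, 48}
see next → 61; now {54, 48}
insert 87 → {87, 54, 48}
insert 75 → {87, 75, 54, 48}
see next → 87; now {75, 54, 48}
insert 84 → {84, 75, 54, 48}
insert 53 → {84, 75, 54, 53, 48}
insert 58 → {84, 75, 58, 54, 53, 48}
insert 67 → {84, 75, 67, 58, 54, 53, 48}
insert 49 → {84, 75, 67, 58, 54, 53, 49, 48}
see next → 84; now {75, 67, 58, 54, 53, 49, 48}
insert 79 → {79, 75, 67, 58, 54, 53, 49, 48}

61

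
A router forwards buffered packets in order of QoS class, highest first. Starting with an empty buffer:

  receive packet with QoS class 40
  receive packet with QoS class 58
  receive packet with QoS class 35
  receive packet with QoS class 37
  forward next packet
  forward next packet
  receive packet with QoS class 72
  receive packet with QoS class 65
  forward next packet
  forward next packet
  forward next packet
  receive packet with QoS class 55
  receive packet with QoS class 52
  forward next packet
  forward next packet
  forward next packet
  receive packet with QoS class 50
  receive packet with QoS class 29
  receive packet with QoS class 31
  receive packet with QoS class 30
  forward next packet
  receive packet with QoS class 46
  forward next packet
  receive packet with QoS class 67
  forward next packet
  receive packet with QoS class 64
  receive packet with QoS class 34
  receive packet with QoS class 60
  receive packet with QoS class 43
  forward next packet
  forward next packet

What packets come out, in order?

insert 40 → {40}
insert 58 → {58, 40}
insert 35 → {58, 40, 35}
insert 37 → {58, 40, 37, 35}
forward next packet → 58; now {40, 37, 35}
forward next packet → 40; now {37, 35}
insert 72 → {72, 37, 35}
insert 65 → {72, 65, 37, 35}
forward next packet → 72; now {65, 37, 35}
forward next packet → 65; now {37, 35}
forward next packet → 37; now {35}
insert 55 → {55, 35}
insert 52 → {55, 52, 35}
forward next packet → 55; now {52, 35}
forward next packet → 52; now {35}
forward next packet → 35; now {}
insert 50 → {50}
insert 29 → {50, 29}
insert 31 → {50, 31, 29}
insert 30 → {50, 31, 30, 29}
forward next packet → 50; now {31, 30, 29}
insert 46 → {46, 31, 30, 29}
forward next packet → 46; now {31, 30, 29}
insert 67 → {67, 31, 30, 29}
forward next packet → 67; now {31, 30, 29}
insert 64 → {64, 31, 30, 29}
insert 34 → {64, 34, 31, 30, 29}
insert 60 → {64, 60, 34, 31, 30, 29}
insert 43 → {64, 60, 43, 34, 31, 30, 29}
forward next packet → 64; now {60, 43, 34, 31, 30, 29}
forward next packet → 60; now {43, 34, 31, 30, 29}

58, 40, 72, 65, 37, 55, 52, 35, 50, 46, 67, 64, 60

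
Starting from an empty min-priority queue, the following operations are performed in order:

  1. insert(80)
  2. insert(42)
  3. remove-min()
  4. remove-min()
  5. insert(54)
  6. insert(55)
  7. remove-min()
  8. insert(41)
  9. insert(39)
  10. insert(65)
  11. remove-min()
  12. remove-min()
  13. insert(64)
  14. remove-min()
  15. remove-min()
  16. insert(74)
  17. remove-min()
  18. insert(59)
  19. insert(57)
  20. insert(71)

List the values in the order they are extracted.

42, 80, 54, 39, 41, 55, 64, 65

insert 80 → {80}
insert 42 → {42, 80}
remove-min → 42; now {80}
remove-min → 80; now {}
insert 54 → {54}
insert 55 → {54, 55}
remove-min → 54; now {55}
insert 41 → {41, 55}
insert 39 → {39, 41, 55}
insert 65 → {39, 41, 55, 65}
remove-min → 39; now {41, 55, 65}
remove-min → 41; now {55, 65}
insert 64 → {55, 64, 65}
remove-min → 55; now {64, 65}
remove-min → 64; now {65}
insert 74 → {65, 74}
remove-min → 65; now {74}
insert 59 → {59, 74}
insert 57 → {57, 59, 74}
insert 71 → {57, 59, 71, 74}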